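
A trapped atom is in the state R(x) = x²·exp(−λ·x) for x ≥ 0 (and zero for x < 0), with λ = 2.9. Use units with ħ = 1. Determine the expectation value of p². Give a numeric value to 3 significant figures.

2.80

p² R = −ħ² d²R/dx²; ⟨p²⟩ = −ħ² ∫ R*·R'' dx / ∫|R|² dx.
Differentiate x²·exp(−λ·x) with the product rule; every integrand then reduces to terms xʲ·e^(−2λx) on [0, ∞), with ∫₀^∞ xʲ·e^(−2λx) dx = j!/(2λ)^(j+1).
State is unnormalized: ∫|R|² dx = 0.0036565, and ∫R*·(−ħ² R'') dx = 0.010251, so ⟨p²⟩ = 0.010251 / 0.0036565.
⟨p²⟩ = 2.8033.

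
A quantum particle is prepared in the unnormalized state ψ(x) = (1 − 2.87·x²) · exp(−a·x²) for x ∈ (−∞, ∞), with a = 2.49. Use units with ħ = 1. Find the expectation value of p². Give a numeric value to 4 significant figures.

7.985

p² ψ = −ħ² d²ψ/dx²; ⟨p²⟩ = −ħ² ∫ ψ*·ψ'' dx / ∫|ψ|² dx.
Expand each integrand as polynomial × e^(−2ax²) and use ∫x^(2j)·e^(−2ax²) dx = (2j−1)!!/(4a)^j · √(π/(2a)), odd powers → 0; here √(π/(2a)) = 0.79426. Differentiate with the product rule, d/dx e^(−ax²) = −2ax·e^(−ax²).
State is unnormalized: ∫|ψ|² dx = 0.53437, and ∫ψ*·(−ħ² ψ'') dx = 4.2669, so ⟨p²⟩ = 4.2669 / 0.53437.
⟨p²⟩ = 7.9850.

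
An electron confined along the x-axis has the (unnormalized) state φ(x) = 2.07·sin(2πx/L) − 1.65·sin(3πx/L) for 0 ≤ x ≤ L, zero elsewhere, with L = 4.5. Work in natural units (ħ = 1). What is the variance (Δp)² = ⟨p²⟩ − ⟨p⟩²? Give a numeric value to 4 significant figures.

2.896

Compute ⟨p⟩ and ⟨p²⟩ separately; (Δp)² = ⟨p²⟩ − ⟨p⟩².
d²/dx² sin(jπx/L) = −(jπ/L)²·sin(jπx/L); on 0 ≤ x ≤ L, ∫sin²(jπx/L) dx = L/2 and ∫sin(jπx/L)·sin(lπx/L) dx = 0 for j ≠ l, so only diagonal terms survive in ∫|φ|² and ∫φ·φ″; ∫φ·φ′ dx = [φ²/2] between the walls = 0.
Normalization: ∫|φ|² dx = 15.767.
⟨p⟩ = 0.0000 and ⟨p²⟩ = 2.8963.
(Δp)² = 2.8963 − (0.0000)² = 2.8963.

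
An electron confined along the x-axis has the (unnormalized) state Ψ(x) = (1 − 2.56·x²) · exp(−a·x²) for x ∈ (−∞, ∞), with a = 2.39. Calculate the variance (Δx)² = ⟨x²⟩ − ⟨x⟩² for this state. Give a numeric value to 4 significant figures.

0.07218

Compute ⟨x⟩ and ⟨x²⟩ separately, then (Δx)² = ⟨x²⟩ − ⟨x⟩².
Expand each integrand as polynomial × e^(−2ax²) and use ∫x^(2j)·e^(−2ax²) dx = (2j−1)!!/(4a)^j · √(π/(2a)), odd powers → 0; here √(π/(2a)) = 0.81070.
Normalization: ∫|Ψ|² dx = 0.55092.
⟨x⟩ = 0.0000 and ⟨x²⟩ = 0.072179.
(Δx)² = 0.072179 − (0.0000)² = 0.072179.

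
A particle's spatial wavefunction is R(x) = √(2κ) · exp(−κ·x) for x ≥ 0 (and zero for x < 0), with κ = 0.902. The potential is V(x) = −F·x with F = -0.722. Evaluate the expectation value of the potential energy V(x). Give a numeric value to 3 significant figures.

0.400

⟨V⟩ = ∫ V(x)·|R|² dx.
Every integrand reduces to terms xʲ·e^(−2κx) on [0, ∞); use ∫₀^∞ xʲ·e^(−2κx) dx = j!/(2κ)^(j+1).
⟨V⟩ = 0.40022.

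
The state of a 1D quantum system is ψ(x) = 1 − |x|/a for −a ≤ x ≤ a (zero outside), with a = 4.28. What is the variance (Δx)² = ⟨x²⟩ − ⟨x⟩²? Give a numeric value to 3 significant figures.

1.83

Compute ⟨x⟩ and ⟨x²⟩ separately, then (Δx)² = ⟨x²⟩ − ⟨x⟩².
ψ is even, so ∫ over [−a, a] = 2∫₀ᵃ with ψ = 1 − x/a there: ∫₀ᵃ (1 − x/a)² dx = a/3, ∫₀ᵃ x²(1 − x/a)² dx = a³/30, ∫₀ᵃ x⁴(1 − x/a)² dx = a⁵/105.
Normalization: ∫|ψ|² dx = 2.8533.
⟨x⟩ = 0.0000 and ⟨x²⟩ = 1.8318.
(Δx)² = 1.8318 − (0.0000)² = 1.8318.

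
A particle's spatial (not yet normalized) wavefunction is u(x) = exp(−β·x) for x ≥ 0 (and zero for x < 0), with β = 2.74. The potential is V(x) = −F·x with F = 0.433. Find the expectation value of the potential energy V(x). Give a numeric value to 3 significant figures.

⟨V⟩ = ∫ V(x)·|u|² dx / ∫|u|² dx.
Every integrand reduces to terms xʲ·e^(−2βx) on [0, ∞); use ∫₀^∞ xʲ·e^(−2βx) dx = j!/(2β)^(j+1).
State is unnormalized: ∫|u|² dx = 0.18248, and ∫u*·V(x)·u dx = -0.014419, so ⟨V⟩ = -0.014419 / 0.18248.
⟨V⟩ = -0.079015.

-0.0790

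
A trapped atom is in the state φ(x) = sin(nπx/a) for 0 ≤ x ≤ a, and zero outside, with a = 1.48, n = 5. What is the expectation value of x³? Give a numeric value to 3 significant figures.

⟨x³⟩ = ∫ x³·|φ|² dx / ∫|φ|² dx (integrals over the domain).
With sin²θ = (1 − cos2θ)/2 on 0 ≤ x ≤ a: ∫sin²(nπx/a) dx = a/2, ∫x·sin²(nπx/a) dx = a²/4, ∫x²·sin²(nπx/a) dx = a³·(1/6 − 1/(4n²π²)); higher powers xᵏ the same way, integrating xᵏ·cos(2nπx/a) by parts.
State is unnormalized: ∫|φ|² dx = 0.74000, and ∫φ*·x³·φ dx = 0.59244, so ⟨x³⟩ = 0.59244 / 0.74000.
⟨x³⟩ = 0.80059.

0.801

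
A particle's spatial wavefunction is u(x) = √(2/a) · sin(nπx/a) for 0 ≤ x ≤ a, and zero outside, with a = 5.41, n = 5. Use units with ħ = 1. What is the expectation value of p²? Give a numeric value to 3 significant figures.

8.43

p² u = −ħ² d²u/dx²; ⟨p²⟩ = −ħ² ∫ u*·u'' dx.
d/dx sin(nπx/a) = (nπ/a)·cos(nπx/a) and d²/dx² sin(nπx/a) = −(nπ/a)²·sin(nπx/a); on 0 ≤ x ≤ a, ∫sin²(nπx/a) dx = a/2 and ∫sin(nπx/a)·cos(nπx/a) dx = 0.
⟨p²⟩ = 8.4303.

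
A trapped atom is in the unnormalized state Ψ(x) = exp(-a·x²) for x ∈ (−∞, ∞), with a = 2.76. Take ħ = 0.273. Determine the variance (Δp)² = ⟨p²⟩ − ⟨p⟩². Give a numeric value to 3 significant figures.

0.206

Compute ⟨p⟩ and ⟨p²⟩ separately; (Δp)² = ⟨p²⟩ − ⟨p⟩².
Gaussian moments: ∫x^(2j)·e^(−2ax²) dx = (2j−1)!!/(4a)^j · √(π/(2a)), odd powers integrate to 0; here √(π/(2a)) = 0.75441. Derivatives: d/dx e^(−ax²) = −2ax·e^(−ax²), d²/dx² e^(−ax²) = (4a²x² − 2a)·e^(−ax²).
Normalization: ∫|Ψ|² dx = 0.75441.
⟨p⟩ = 0.0000 and ⟨p²⟩ = 0.20570.
(Δp)² = 0.20570 − (0.0000)² = 0.20570.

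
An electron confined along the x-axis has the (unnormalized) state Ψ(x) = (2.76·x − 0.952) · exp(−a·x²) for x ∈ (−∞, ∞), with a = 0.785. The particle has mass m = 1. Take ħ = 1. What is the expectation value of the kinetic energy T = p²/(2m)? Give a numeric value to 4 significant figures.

T = −(ħ²/2m) d²/dx², so ⟨T⟩ = −(ħ²/2m) ∫ Ψ*·Ψ'' dx / ∫|Ψ|² dx; with m = 1.
Expand each integrand as polynomial × e^(−2ax²) and use ∫x^(2j)·e^(−2ax²) dx = (2j−1)!!/(4a)^j · √(π/(2a)), odd powers → 0; here √(π/(2a)) = 1.4146. Differentiate with the product rule, d/dx e^(−ax²) = −2ax·e^(−ax²).
State is unnormalized: ∫|Ψ|² dx = 4.7138, and ∫Ψ*·(−ħ²/2m · Ψ'') dx = 4.5441, so ⟨T⟩ = 4.5441 / 4.7138.
⟨T⟩ = 0.96400.

0.9640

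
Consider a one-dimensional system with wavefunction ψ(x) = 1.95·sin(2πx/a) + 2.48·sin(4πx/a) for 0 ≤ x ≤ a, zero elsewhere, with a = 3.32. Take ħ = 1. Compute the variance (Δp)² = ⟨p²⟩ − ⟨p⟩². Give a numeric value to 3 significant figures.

10.2

Compute ⟨p⟩ and ⟨p²⟩ separately; (Δp)² = ⟨p²⟩ − ⟨p⟩².
d²/dx² sin(jπx/a) = −(jπ/a)²·sin(jπx/a); on 0 ≤ x ≤ a, ∫sin²(jπx/a) dx = a/2 and ∫sin(jπx/a)·sin(lπx/a) dx = 0 for j ≠ l, so only diagonal terms survive in ∫|ψ|² and ∫ψ·ψ″; ∫ψ·ψ′ dx = [ψ²/2] between the walls = 0.
Normalization: ∫|ψ|² dx = 16.522.
⟨p⟩ = 0.0000 and ⟨p²⟩ = 10.222.
(Δp)² = 10.222 − (0.0000)² = 10.222.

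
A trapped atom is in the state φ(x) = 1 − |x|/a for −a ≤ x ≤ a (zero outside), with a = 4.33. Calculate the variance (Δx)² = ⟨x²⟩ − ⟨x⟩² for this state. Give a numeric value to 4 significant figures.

Compute ⟨x⟩ and ⟨x²⟩ separately, then (Δx)² = ⟨x²⟩ − ⟨x⟩².
φ is even, so ∫ over [−a, a] = 2∫₀ᵃ with φ = 1 − x/a there: ∫₀ᵃ (1 − x/a)² dx = a/3, ∫₀ᵃ x²(1 − x/a)² dx = a³/30, ∫₀ᵃ x⁴(1 − x/a)² dx = a⁵/105.
Normalization: ∫|φ|² dx = 2.8867.
⟨x⟩ = 0.0000 and ⟨x²⟩ = 1.8749.
(Δx)² = 1.8749 − (0.0000)² = 1.8749.

1.875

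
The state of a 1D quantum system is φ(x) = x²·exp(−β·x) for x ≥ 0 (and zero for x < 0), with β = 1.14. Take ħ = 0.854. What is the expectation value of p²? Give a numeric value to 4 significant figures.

0.3159

p² φ = −ħ² d²φ/dx²; ⟨p²⟩ = −ħ² ∫ φ*·φ'' dx / ∫|φ|² dx.
Differentiate x²·exp(−β·x) with the product rule; every integrand then reduces to terms xʲ·e^(−2βx) on [0, ∞), with ∫₀^∞ xʲ·e^(−2βx) dx = j!/(2β)^(j+1).
State is unnormalized: ∫|φ|² dx = 0.38953, and ∫φ*·(−ħ² φ'') dx = 0.12307, so ⟨p²⟩ = 0.12307 / 0.38953.
⟨p²⟩ = 0.31594.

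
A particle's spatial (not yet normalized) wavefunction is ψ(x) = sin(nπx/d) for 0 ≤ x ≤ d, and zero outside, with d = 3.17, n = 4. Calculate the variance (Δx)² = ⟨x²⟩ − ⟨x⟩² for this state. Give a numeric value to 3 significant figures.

0.806

Compute ⟨x⟩ and ⟨x²⟩ separately, then (Δx)² = ⟨x²⟩ − ⟨x⟩².
With sin²θ = (1 − cos2θ)/2 on 0 ≤ x ≤ d: ∫sin²(nπx/d) dx = d/2, ∫x·sin²(nπx/d) dx = d²/4, ∫x²·sin²(nπx/d) dx = d³·(1/6 − 1/(4n²π²)); higher powers xᵏ the same way, integrating xᵏ·cos(2nπx/d) by parts.
Normalization: ∫|ψ|² dx = 1.5850.
⟨x⟩ = 1.5850 and ⟨x²⟩ = 3.3178.
(Δx)² = 3.3178 − (1.5850)² = 0.80559.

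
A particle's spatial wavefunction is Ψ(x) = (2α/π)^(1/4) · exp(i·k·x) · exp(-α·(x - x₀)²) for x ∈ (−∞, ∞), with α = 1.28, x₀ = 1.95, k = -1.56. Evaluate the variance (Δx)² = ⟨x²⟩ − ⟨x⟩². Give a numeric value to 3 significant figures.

0.195

Compute ⟨x⟩ and ⟨x²⟩ separately, then (Δx)² = ⟨x²⟩ − ⟨x⟩².
Gaussian moments (u = x − x₀): ∫u^(2j)·e^(−2αu²) du = (2j−1)!!/(4α)^j · √(π/(2α)), odd powers integrate to 0; here √(π/(2α)) = 1.1078.
⟨x⟩ = 1.9500 and ⟨x²⟩ = 3.9978.
(Δx)² = 3.9978 − (1.9500)² = 0.19531.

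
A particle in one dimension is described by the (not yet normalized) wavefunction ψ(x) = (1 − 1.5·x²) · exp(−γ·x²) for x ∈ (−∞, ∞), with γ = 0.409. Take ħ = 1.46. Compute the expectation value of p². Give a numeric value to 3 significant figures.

p² ψ = −ħ² d²ψ/dx²; ⟨p²⟩ = −ħ² ∫ ψ*·ψ'' dx / ∫|ψ|² dx.
Expand each integrand as polynomial × e^(−2γx²) and use ∫x^(2j)·e^(−2γx²) dx = (2j−1)!!/(4γ)^j · √(π/(2γ)), odd powers → 0; here √(π/(2γ)) = 1.9597. Differentiate with the product rule, d/dx e^(−γx²) = −2γx·e^(−γx²).
State is unnormalized: ∫|ψ|² dx = 3.3085, and ∫ψ*·(−ħ² ψ'') dx = 14.896, so ⟨p²⟩ = 14.896 / 3.3085.
⟨p²⟩ = 4.5023.

4.50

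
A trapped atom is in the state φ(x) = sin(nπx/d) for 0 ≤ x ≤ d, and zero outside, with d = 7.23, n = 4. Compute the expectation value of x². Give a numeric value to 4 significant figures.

⟨x²⟩ = ∫ x²·|φ|² dx / ∫|φ|² dx (integrals over the domain).
With sin²θ = (1 − cos2θ)/2 on 0 ≤ x ≤ d: ∫sin²(nπx/d) dx = d/2, ∫x·sin²(nπx/d) dx = d²/4, ∫x²·sin²(nπx/d) dx = d³·(1/6 − 1/(4n²π²)); higher powers xᵏ the same way, integrating xᵏ·cos(2nπx/d) by parts.
State is unnormalized: ∫|φ|² dx = 3.6150, and ∫φ*·x²·φ dx = 62.391, so ⟨x²⟩ = 62.391 / 3.6150.
⟨x²⟩ = 17.259.

17.26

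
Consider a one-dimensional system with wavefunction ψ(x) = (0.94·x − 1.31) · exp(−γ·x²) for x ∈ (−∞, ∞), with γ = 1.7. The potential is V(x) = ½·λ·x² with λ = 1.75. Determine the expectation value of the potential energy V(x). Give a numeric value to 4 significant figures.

0.1468

⟨V⟩ = ∫ V(x)·|ψ|² dx / ∫|ψ|² dx.
Expand each integrand as polynomial × e^(−2γx²) and use ∫x^(2j)·e^(−2γx²) dx = (2j−1)!!/(4γ)^j · √(π/(2γ)), odd powers → 0; here √(π/(2γ)) = 0.96125.
State is unnormalized: ∫|ψ|² dx = 1.7745, and ∫ψ*·V(x)·ψ dx = 0.26048, so ⟨V⟩ = 0.26048 / 1.7745.
⟨V⟩ = 0.14679.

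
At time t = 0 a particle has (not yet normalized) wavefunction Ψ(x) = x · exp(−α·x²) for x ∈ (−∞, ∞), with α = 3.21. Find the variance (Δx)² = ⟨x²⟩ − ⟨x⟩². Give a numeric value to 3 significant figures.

Compute ⟨x⟩ and ⟨x²⟩ separately, then (Δx)² = ⟨x²⟩ − ⟨x⟩².
Expand each integrand as polynomial × e^(−2αx²) and use ∫x^(2j)·e^(−2αx²) dx = (2j−1)!!/(4α)^j · √(π/(2α)), odd powers → 0; here √(π/(2α)) = 0.69953.
Normalization: ∫|Ψ|² dx = 0.054481.
⟨x⟩ = 0.0000 and ⟨x²⟩ = 0.23364.
(Δx)² = 0.23364 − (0.0000)² = 0.23364.

0.234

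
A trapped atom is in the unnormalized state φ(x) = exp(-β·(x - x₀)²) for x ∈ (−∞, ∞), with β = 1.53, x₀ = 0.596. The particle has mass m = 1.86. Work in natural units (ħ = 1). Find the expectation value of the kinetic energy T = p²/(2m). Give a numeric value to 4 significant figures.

0.4113

T = −(ħ²/2m) d²/dx², so ⟨T⟩ = −(ħ²/2m) ∫ φ*·φ'' dx / ∫|φ|² dx; with m = 1.86.
Gaussian moments (u = x − x₀): ∫u^(2j)·e^(−2βu²) du = (2j−1)!!/(4β)^j · √(π/(2β)), odd powers integrate to 0; here √(π/(2β)) = 1.0132. Derivatives: d/dx e^(−βu²) = −2βu·e^(−βu²), d²/dx² e^(−βu²) = (4β²u² − 2β)·e^(−βu²).
State is unnormalized: ∫|φ|² dx = 1.0132, and ∫φ*·(−ħ²/2m · φ'') dx = 0.41674, so ⟨T⟩ = 0.41674 / 1.0132.
⟨T⟩ = 0.41129.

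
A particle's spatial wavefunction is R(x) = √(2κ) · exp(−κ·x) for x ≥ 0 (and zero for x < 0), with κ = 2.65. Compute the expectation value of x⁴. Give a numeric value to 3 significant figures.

⟨x⁴⟩ = ∫ x⁴·|R|² dx (integrals over the domain).
Every integrand reduces to terms xʲ·e^(−2κx) on [0, ∞); use ∫₀^∞ xʲ·e^(−2κx) dx = j!/(2κ)^(j+1).
⟨x⁴⟩ = 0.030416.

0.0304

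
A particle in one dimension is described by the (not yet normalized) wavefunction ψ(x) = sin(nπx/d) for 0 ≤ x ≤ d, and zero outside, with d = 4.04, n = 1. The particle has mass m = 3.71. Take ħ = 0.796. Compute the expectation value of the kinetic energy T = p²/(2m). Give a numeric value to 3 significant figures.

0.0516

T = −(ħ²/2m) d²/dx², so ⟨T⟩ = −(ħ²/2m) ∫ ψ*·ψ'' dx / ∫|ψ|² dx; with m = 3.71.
d/dx sin(nπx/d) = (nπ/d)·cos(nπx/d) and d²/dx² sin(nπx/d) = −(nπ/d)²·sin(nπx/d); on 0 ≤ x ≤ d, ∫sin²(nπx/d) dx = d/2 and ∫sin(nπx/d)·cos(nπx/d) dx = 0.
State is unnormalized: ∫|ψ|² dx = 2.0200, and ∫ψ*·(−ħ²/2m · ψ'') dx = 0.10431, so ⟨T⟩ = 0.10431 / 2.0200.
⟨T⟩ = 0.051637.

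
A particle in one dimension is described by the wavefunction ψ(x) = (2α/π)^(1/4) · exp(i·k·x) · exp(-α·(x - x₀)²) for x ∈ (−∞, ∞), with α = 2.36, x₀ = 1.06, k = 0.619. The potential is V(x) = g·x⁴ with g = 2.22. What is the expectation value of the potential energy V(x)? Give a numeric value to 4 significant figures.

4.463

⟨V⟩ = ∫ V(x)·|ψ|² dx.
Gaussian moments (u = x − x₀): ∫u^(2j)·e^(−2αu²) du = (2j−1)!!/(4α)^j · √(π/(2α)), odd powers integrate to 0; here √(π/(2α)) = 0.81584.
⟨V⟩ = 4.4629.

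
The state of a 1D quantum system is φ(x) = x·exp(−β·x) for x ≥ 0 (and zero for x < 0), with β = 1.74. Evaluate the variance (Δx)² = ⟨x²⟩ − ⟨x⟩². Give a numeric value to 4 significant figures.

0.2477

Compute ⟨x⟩ and ⟨x²⟩ separately, then (Δx)² = ⟨x²⟩ − ⟨x⟩².
Every integrand reduces to terms xʲ·e^(−2βx) on [0, ∞); use ∫₀^∞ xʲ·e^(−2βx) dx = j!/(2β)^(j+1).
Normalization: ∫|φ|² dx = 0.047456.
⟨x⟩ = 0.86207 and ⟨x²⟩ = 0.99088.
(Δx)² = 0.99088 − (0.86207)² = 0.24772.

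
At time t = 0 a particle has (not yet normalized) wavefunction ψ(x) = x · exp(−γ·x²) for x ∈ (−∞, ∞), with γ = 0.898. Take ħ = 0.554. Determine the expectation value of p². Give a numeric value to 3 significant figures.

p² ψ = −ħ² d²ψ/dx²; ⟨p²⟩ = −ħ² ∫ ψ*·ψ'' dx / ∫|ψ|² dx.
Expand each integrand as polynomial × e^(−2γx²) and use ∫x^(2j)·e^(−2γx²) dx = (2j−1)!!/(4γ)^j · √(π/(2γ)), odd powers → 0; here √(π/(2γ)) = 1.3226. Differentiate with the product rule, d/dx e^(−γx²) = −2γx·e^(−γx²).
State is unnormalized: ∫|ψ|² dx = 0.36820, and ∫ψ*·(−ħ² ψ'') dx = 0.30444, so ⟨p²⟩ = 0.30444 / 0.36820.
⟨p²⟩ = 0.82683.

0.827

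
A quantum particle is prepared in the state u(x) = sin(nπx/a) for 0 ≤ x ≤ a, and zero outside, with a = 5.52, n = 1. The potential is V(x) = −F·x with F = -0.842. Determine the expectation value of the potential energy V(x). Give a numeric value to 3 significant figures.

2.32

⟨V⟩ = ∫ V(x)·|u|² dx / ∫|u|² dx.
With sin²θ = (1 − cos2θ)/2 on 0 ≤ x ≤ a: ∫sin²(nπx/a) dx = a/2, ∫x·sin²(nπx/a) dx = a²/4, ∫x²·sin²(nπx/a) dx = a³·(1/6 − 1/(4n²π²)); higher powers xᵏ the same way, integrating xᵏ·cos(2nπx/a) by parts.
State is unnormalized: ∫|u|² dx = 2.7600, and ∫u*·V(x)·u dx = 6.4140, so ⟨V⟩ = 6.4140 / 2.7600.
⟨V⟩ = 2.3239.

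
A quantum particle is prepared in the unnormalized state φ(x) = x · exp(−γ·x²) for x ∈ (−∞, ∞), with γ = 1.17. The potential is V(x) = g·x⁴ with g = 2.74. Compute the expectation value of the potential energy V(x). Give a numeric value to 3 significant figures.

1.88

⟨V⟩ = ∫ V(x)·|φ|² dx / ∫|φ|² dx.
Expand each integrand as polynomial × e^(−2γx²) and use ∫x^(2j)·e^(−2γx²) dx = (2j−1)!!/(4γ)^j · √(π/(2γ)), odd powers → 0; here √(π/(2γ)) = 1.1587.
State is unnormalized: ∫|φ|² dx = 0.24758, and ∫φ*·V(x)·φ dx = 0.46459, so ⟨V⟩ = 0.46459 / 0.24758.
⟨V⟩ = 1.8765.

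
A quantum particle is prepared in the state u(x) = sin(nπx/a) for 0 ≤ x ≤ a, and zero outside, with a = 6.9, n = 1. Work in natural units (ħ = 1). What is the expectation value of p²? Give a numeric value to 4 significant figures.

0.2073

p² u = −ħ² d²u/dx²; ⟨p²⟩ = −ħ² ∫ u*·u'' dx / ∫|u|² dx.
d/dx sin(nπx/a) = (nπ/a)·cos(nπx/a) and d²/dx² sin(nπx/a) = −(nπ/a)²·sin(nπx/a); on 0 ≤ x ≤ a, ∫sin²(nπx/a) dx = a/2 and ∫sin(nπx/a)·cos(nπx/a) dx = 0.
State is unnormalized: ∫|u|² dx = 3.4500, and ∫u*·(−ħ² u'') dx = 0.71519, so ⟨p²⟩ = 0.71519 / 3.4500.
⟨p²⟩ = 0.20730.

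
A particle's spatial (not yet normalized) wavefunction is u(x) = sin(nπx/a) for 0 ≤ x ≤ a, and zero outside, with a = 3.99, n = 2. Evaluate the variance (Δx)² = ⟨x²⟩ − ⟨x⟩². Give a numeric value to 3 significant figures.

Compute ⟨x⟩ and ⟨x²⟩ separately, then (Δx)² = ⟨x²⟩ − ⟨x⟩².
With sin²θ = (1 − cos2θ)/2 on 0 ≤ x ≤ a: ∫sin²(nπx/a) dx = a/2, ∫x·sin²(nπx/a) dx = a²/4, ∫x²·sin²(nπx/a) dx = a³·(1/6 − 1/(4n²π²)); higher powers xᵏ the same way, integrating xᵏ·cos(2nπx/a) by parts.
Normalization: ∫|u|² dx = 1.9950.
⟨x⟩ = 1.9950 and ⟨x²⟩ = 5.1051.
(Δx)² = 5.1051 − (1.9950)² = 1.1250.

1.13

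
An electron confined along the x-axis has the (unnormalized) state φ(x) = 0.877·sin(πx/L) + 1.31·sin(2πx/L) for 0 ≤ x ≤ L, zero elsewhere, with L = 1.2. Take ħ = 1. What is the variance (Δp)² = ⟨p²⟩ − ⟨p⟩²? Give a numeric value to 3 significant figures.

21.1

Compute ⟨p⟩ and ⟨p²⟩ separately; (Δp)² = ⟨p²⟩ − ⟨p⟩².
d²/dx² sin(jπx/L) = −(jπ/L)²·sin(jπx/L); on 0 ≤ x ≤ L, ∫sin²(jπx/L) dx = L/2 and ∫sin(jπx/L)·sin(lπx/L) dx = 0 for j ≠ l, so only diagonal terms survive in ∫|φ|² and ∫φ·φ″; ∫φ·φ′ dx = [φ²/2] between the walls = 0.
Normalization: ∫|φ|² dx = 1.4911.
⟨p⟩ = 0.0000 and ⟨p²⟩ = 21.052.
(Δp)² = 21.052 − (0.0000)² = 21.052.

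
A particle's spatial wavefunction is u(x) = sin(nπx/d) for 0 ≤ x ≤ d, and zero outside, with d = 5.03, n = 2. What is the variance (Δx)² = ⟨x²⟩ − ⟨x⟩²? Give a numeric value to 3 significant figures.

1.79

Compute ⟨x⟩ and ⟨x²⟩ separately, then (Δx)² = ⟨x²⟩ − ⟨x⟩².
With sin²θ = (1 − cos2θ)/2 on 0 ≤ x ≤ d: ∫sin²(nπx/d) dx = d/2, ∫x·sin²(nπx/d) dx = d²/4, ∫x²·sin²(nπx/d) dx = d³·(1/6 − 1/(4n²π²)); higher powers xᵏ the same way, integrating xᵏ·cos(2nπx/d) by parts.
Normalization: ∫|u|² dx = 2.5150.
⟨x⟩ = 2.5150 and ⟨x²⟩ = 8.1132.
(Δx)² = 8.1132 − (2.5150)² = 1.7880.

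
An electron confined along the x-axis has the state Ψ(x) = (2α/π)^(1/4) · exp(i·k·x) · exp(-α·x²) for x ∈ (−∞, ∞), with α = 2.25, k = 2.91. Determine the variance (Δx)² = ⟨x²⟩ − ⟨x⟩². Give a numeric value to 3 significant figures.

Compute ⟨x⟩ and ⟨x²⟩ separately, then (Δx)² = ⟨x²⟩ − ⟨x⟩².
Gaussian moments: ∫x^(2j)·e^(−2αx²) dx = (2j−1)!!/(4α)^j · √(π/(2α)), odd powers integrate to 0; here √(π/(2α)) = 0.83554.
⟨x⟩ = 0.0000 and ⟨x²⟩ = 0.11111.
(Δx)² = 0.11111 − (0.0000)² = 0.11111.

0.111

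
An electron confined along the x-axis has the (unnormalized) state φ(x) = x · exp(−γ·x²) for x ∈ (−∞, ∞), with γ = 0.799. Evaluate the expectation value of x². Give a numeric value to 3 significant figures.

⟨x²⟩ = ∫ x²·|φ|² dx / ∫|φ|² dx (integrals over the domain).
Expand each integrand as polynomial × e^(−2γx²) and use ∫x^(2j)·e^(−2γx²) dx = (2j−1)!!/(4γ)^j · √(π/(2γ)), odd powers → 0; here √(π/(2γ)) = 1.4021.
State is unnormalized: ∫|φ|² dx = 0.43871, and ∫φ*·x²·φ dx = 0.41181, so ⟨x²⟩ = 0.41181 / 0.43871.
⟨x²⟩ = 0.93867.

0.939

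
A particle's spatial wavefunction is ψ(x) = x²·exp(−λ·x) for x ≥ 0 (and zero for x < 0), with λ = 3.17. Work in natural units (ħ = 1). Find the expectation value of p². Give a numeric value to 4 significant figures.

p² ψ = −ħ² d²ψ/dx²; ⟨p²⟩ = −ħ² ∫ ψ*·ψ'' dx / ∫|ψ|² dx.
Differentiate x²·exp(−λ·x) with the product rule; every integrand then reduces to terms xʲ·e^(−2λx) on [0, ∞), with ∫₀^∞ xʲ·e^(−2λx) dx = j!/(2λ)^(j+1).
State is unnormalized: ∫|ψ|² dx = 0.0023430, and ∫ψ*·(−ħ² ψ'') dx = 0.0078481, so ⟨p²⟩ = 0.0078481 / 0.0023430.
⟨p²⟩ = 3.3496.

3.350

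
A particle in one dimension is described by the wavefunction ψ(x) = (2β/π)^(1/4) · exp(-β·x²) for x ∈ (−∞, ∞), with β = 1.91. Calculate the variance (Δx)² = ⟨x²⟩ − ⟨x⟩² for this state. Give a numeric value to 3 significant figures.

0.131

Compute ⟨x⟩ and ⟨x²⟩ separately, then (Δx)² = ⟨x²⟩ − ⟨x⟩².
Gaussian moments: ∫x^(2j)·e^(−2βx²) dx = (2j−1)!!/(4β)^j · √(π/(2β)), odd powers integrate to 0; here √(π/(2β)) = 0.90687.
⟨x⟩ = 0.0000 and ⟨x²⟩ = 0.13089.
(Δx)² = 0.13089 − (0.0000)² = 0.13089.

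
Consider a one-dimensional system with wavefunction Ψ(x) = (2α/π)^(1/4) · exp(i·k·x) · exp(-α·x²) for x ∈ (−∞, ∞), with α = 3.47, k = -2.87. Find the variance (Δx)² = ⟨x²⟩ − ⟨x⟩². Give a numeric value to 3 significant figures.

0.0720

Compute ⟨x⟩ and ⟨x²⟩ separately, then (Δx)² = ⟨x²⟩ − ⟨x⟩².
Gaussian moments: ∫x^(2j)·e^(−2αx²) dx = (2j−1)!!/(4α)^j · √(π/(2α)), odd powers integrate to 0; here √(π/(2α)) = 0.67281.
⟨x⟩ = 0.0000 and ⟨x²⟩ = 0.072046.
(Δx)² = 0.072046 − (0.0000)² = 0.072046.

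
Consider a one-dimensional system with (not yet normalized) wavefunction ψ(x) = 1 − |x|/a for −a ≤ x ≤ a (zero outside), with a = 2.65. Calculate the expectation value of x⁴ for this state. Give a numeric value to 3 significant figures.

⟨x⁴⟩ = ∫ x⁴·|ψ|² dx / ∫|ψ|² dx (integrals over the domain).
ψ is even, so ∫ over [−a, a] = 2∫₀ᵃ with ψ = 1 − x/a there: ∫₀ᵃ (1 − x/a)² dx = a/3, ∫₀ᵃ x²(1 − x/a)² dx = a³/30, ∫₀ᵃ x⁴(1 − x/a)² dx = a⁵/105.
State is unnormalized: ∫|ψ|² dx = 1.7667, and ∫ψ*·x⁴·ψ dx = 2.4893, so ⟨x⁴⟩ = 2.4893 / 1.7667.
⟨x⁴⟩ = 1.4090.

1.41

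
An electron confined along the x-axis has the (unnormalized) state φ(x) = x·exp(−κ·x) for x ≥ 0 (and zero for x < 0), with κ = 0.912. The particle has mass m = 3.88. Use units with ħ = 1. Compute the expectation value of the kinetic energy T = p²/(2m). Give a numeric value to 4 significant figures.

0.1072

T = −(ħ²/2m) d²/dx², so ⟨T⟩ = −(ħ²/2m) ∫ φ*·φ'' dx / ∫|φ|² dx; with m = 3.88.
Differentiate x·exp(−κ·x) with the product rule; every integrand then reduces to terms xʲ·e^(−2κx) on [0, ∞), with ∫₀^∞ xʲ·e^(−2κx) dx = j!/(2κ)^(j+1).
State is unnormalized: ∫|φ|² dx = 0.32958, and ∫φ*·(−ħ²/2m · φ'') dx = 0.035325, so ⟨T⟩ = 0.035325 / 0.32958.
⟨T⟩ = 0.10718.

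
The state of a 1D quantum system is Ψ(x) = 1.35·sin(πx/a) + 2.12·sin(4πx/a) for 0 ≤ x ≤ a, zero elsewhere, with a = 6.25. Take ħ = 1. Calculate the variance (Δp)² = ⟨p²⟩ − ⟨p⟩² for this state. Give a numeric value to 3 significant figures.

2.95

Compute ⟨p⟩ and ⟨p²⟩ separately; (Δp)² = ⟨p²⟩ − ⟨p⟩².
d²/dx² sin(jπx/a) = −(jπ/a)²·sin(jπx/a); on 0 ≤ x ≤ a, ∫sin²(jπx/a) dx = a/2 and ∫sin(jπx/a)·sin(lπx/a) dx = 0 for j ≠ l, so only diagonal terms survive in ∫|Ψ|² and ∫Ψ·Ψ″; ∫Ψ·Ψ′ dx = [Ψ²/2] between the walls = 0.
Normalization: ∫|Ψ|² dx = 19.740.
⟨p⟩ = 0.0000 and ⟨p²⟩ = 2.9492.
(Δp)² = 2.9492 − (0.0000)² = 2.9492.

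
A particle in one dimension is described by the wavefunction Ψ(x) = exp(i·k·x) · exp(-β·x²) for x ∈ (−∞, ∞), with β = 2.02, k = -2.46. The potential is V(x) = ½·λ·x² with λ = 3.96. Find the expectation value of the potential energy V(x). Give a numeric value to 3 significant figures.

⟨V⟩ = ∫ V(x)·|Ψ|² dx / ∫|Ψ|² dx.
Gaussian moments: ∫x^(2j)·e^(−2βx²) dx = (2j−1)!!/(4β)^j · √(π/(2β)), odd powers integrate to 0; here √(π/(2β)) = 0.88183.
State is unnormalized: ∫|Ψ|² dx = 0.88183, and ∫Ψ*·V(x)·Ψ dx = 0.21609, so ⟨V⟩ = 0.21609 / 0.88183.
⟨V⟩ = 0.24505.

0.245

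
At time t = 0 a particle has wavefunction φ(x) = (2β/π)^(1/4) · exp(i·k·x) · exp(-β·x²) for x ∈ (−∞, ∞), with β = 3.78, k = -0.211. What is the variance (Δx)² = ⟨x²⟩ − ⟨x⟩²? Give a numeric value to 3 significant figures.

Compute ⟨x⟩ and ⟨x²⟩ separately, then (Δx)² = ⟨x²⟩ − ⟨x⟩².
Gaussian moments: ∫x^(2j)·e^(−2βx²) dx = (2j−1)!!/(4β)^j · √(π/(2β)), odd powers integrate to 0; here √(π/(2β)) = 0.64464.
⟨x⟩ = 0.0000 and ⟨x²⟩ = 0.066138.
(Δx)² = 0.066138 − (0.0000)² = 0.066138.

0.0661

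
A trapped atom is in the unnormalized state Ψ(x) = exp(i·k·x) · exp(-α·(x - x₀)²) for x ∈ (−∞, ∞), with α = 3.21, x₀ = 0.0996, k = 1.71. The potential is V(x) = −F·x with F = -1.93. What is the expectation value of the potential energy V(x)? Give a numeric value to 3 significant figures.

0.192

⟨V⟩ = ∫ V(x)·|Ψ|² dx / ∫|Ψ|² dx.
Gaussian moments (u = x − x₀): ∫u^(2j)·e^(−2αu²) du = (2j−1)!!/(4α)^j · √(π/(2α)), odd powers integrate to 0; here √(π/(2α)) = 0.69953.
State is unnormalized: ∫|Ψ|² dx = 0.69953, and ∫Ψ*·V(x)·Ψ dx = 0.13447, so ⟨V⟩ = 0.13447 / 0.69953.
⟨V⟩ = 0.19223.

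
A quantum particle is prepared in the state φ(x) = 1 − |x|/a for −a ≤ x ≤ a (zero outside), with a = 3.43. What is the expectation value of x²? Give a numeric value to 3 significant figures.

1.18

⟨x²⟩ = ∫ x²·|φ|² dx / ∫|φ|² dx (integrals over the domain).
φ is even, so ∫ over [−a, a] = 2∫₀ᵃ with φ = 1 − x/a there: ∫₀ᵃ (1 − x/a)² dx = a/3, ∫₀ᵃ x²(1 − x/a)² dx = a³/30, ∫₀ᵃ x⁴(1 − x/a)² dx = a⁵/105.
State is unnormalized: ∫|φ|² dx = 2.2867, and ∫φ*·x²·φ dx = 2.6902, so ⟨x²⟩ = 2.6902 / 2.2867.
⟨x²⟩ = 1.1765.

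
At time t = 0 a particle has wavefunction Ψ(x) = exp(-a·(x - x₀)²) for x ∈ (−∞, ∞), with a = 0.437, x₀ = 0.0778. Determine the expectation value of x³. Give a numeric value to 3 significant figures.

⟨x³⟩ = ∫ x³·|Ψ|² dx / ∫|Ψ|² dx (integrals over the domain).
Gaussian moments (u = x − x₀): ∫u^(2j)·e^(−2au²) du = (2j−1)!!/(4a)^j · √(π/(2a)), odd powers integrate to 0; here √(π/(2a)) = 1.8959.
State is unnormalized: ∫|Ψ|² dx = 1.8959, and ∫Ψ*·x³·Ψ dx = 0.25404, so ⟨x³⟩ = 0.25404 / 1.8959.
⟨x³⟩ = 0.13399.

0.134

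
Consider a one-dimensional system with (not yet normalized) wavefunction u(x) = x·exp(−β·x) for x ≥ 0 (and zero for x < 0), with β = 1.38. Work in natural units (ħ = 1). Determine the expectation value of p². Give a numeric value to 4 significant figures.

1.904

p² u = −ħ² d²u/dx²; ⟨p²⟩ = −ħ² ∫ u*·u'' dx / ∫|u|² dx.
Differentiate x·exp(−β·x) with the product rule; every integrand then reduces to terms xʲ·e^(−2βx) on [0, ∞), with ∫₀^∞ xʲ·e^(−2βx) dx = j!/(2β)^(j+1).
State is unnormalized: ∫|u|² dx = 0.095127, and ∫u*·(−ħ² u'') dx = 0.18116, so ⟨p²⟩ = 0.18116 / 0.095127.
⟨p²⟩ = 1.9044.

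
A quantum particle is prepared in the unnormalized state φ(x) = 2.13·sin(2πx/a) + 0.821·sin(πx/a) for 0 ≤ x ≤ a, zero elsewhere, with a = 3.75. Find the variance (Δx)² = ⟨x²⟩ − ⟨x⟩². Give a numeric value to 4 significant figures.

Compute ⟨x⟩ and ⟨x²⟩ separately, then (Δx)² = ⟨x²⟩ − ⟨x⟩².
On 0 ≤ x ≤ a (j ≠ l): ∫sin²(jπx/a) dx = a/2, ∫sin(jπx/a)·sin(lπx/a) dx = 0; diagonal moments ∫x·sin²(jπx/a) dx = a²/4, ∫x²·sin²(jπx/a) dx = a³·(1/6 − 1/(4j²π²)); cross terms ∫x·sin(jπx/a)·sin(lπx/a) dx = 0 for j + l even and −4jla²/(π²(j² − l²)²) for j + l odd, ∫x²·sin(jπx/a)·sin(lπx/a) dx = (−1)^(j+l)·4jla³/(π²(j² − l²)²); higher powers the same way via product-to-sum and parts.
Normalization: ∫|φ|² dx = 9.7705.
⟨x⟩ = 1.4216 and ⟨x²⟩ = 2.7402.
(Δx)² = 2.7402 − (1.4216)² = 0.71912.

0.7191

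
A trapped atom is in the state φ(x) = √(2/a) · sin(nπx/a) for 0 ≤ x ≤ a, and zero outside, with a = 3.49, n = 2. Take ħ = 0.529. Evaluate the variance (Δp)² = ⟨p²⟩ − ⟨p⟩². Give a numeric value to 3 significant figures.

0.907

Compute ⟨p⟩ and ⟨p²⟩ separately; (Δp)² = ⟨p²⟩ − ⟨p⟩².
d/dx sin(nπx/a) = (nπ/a)·cos(nπx/a) and d²/dx² sin(nπx/a) = −(nπ/a)²·sin(nπx/a); on 0 ≤ x ≤ a, ∫sin²(nπx/a) dx = a/2 and ∫sin(nπx/a)·cos(nπx/a) dx = 0.
⟨p⟩ = 0.0000 and ⟨p²⟩ = 0.90703.
(Δp)² = 0.90703 − (0.0000)² = 0.90703.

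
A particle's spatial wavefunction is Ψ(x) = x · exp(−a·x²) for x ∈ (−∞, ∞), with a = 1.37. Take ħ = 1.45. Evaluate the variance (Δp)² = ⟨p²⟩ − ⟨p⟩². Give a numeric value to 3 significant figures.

Compute ⟨p⟩ and ⟨p²⟩ separately; (Δp)² = ⟨p²⟩ − ⟨p⟩².
Expand each integrand as polynomial × e^(−2ax²) and use ∫x^(2j)·e^(−2ax²) dx = (2j−1)!!/(4a)^j · √(π/(2a)), odd powers → 0; here √(π/(2a)) = 1.0708. Differentiate with the product rule, d/dx e^(−ax²) = −2ax·e^(−ax²).
Normalization: ∫|Ψ|² dx = 0.19540.
⟨p⟩ = 0.0000 and ⟨p²⟩ = 8.6413.
(Δp)² = 8.6413 − (0.0000)² = 8.6413.

8.64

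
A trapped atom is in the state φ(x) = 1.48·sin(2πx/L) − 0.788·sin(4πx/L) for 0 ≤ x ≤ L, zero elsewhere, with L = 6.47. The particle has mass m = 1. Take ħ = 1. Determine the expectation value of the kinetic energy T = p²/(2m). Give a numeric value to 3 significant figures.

0.784

T = −(ħ²/2m) d²/dx², so ⟨T⟩ = −(ħ²/2m) ∫ φ*·φ'' dx / ∫|φ|² dx; with m = 1.
d²/dx² sin(jπx/L) = −(jπ/L)²·sin(jπx/L); on 0 ≤ x ≤ L, ∫sin²(jπx/L) dx = L/2 and ∫sin(jπx/L)·sin(lπx/L) dx = 0 for j ≠ l, so only diagonal terms survive in ∫|φ|² and ∫φ·φ″; ∫φ·φ′ dx = [φ²/2] between the walls = 0.
State is unnormalized: ∫|φ|² dx = 9.0947, and ∫φ*·(−ħ²/2m · φ'') dx = 7.1302, so ⟨T⟩ = 7.1302 / 9.0947.
⟨T⟩ = 0.78399.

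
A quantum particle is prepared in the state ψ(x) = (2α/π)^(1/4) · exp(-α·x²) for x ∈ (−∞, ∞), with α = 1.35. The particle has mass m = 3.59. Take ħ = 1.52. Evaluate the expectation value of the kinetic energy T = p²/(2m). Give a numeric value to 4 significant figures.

0.4344

T = −(ħ²/2m) d²/dx², so ⟨T⟩ = −(ħ²/2m) ∫ ψ*·ψ'' dx; with m = 3.59.
Gaussian moments: ∫x^(2j)·e^(−2αx²) dx = (2j−1)!!/(4α)^j · √(π/(2α)), odd powers integrate to 0; here √(π/(2α)) = 1.0787. Derivatives: d/dx e^(−αx²) = −2αx·e^(−αx²), d²/dx² e^(−αx²) = (4α²x² − 2α)·e^(−αx²).
⟨T⟩ = 0.43441.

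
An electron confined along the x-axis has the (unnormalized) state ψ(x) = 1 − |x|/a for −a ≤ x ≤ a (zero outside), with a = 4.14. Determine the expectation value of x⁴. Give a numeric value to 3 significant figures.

⟨x⁴⟩ = ∫ x⁴·|ψ|² dx / ∫|ψ|² dx (integrals over the domain).
ψ is even, so ∫ over [−a, a] = 2∫₀ᵃ with ψ = 1 − x/a there: ∫₀ᵃ (1 − x/a)² dx = a/3, ∫₀ᵃ x²(1 − x/a)² dx = a³/30, ∫₀ᵃ x⁴(1 − x/a)² dx = a⁵/105.
State is unnormalized: ∫|ψ|² dx = 2.7600, and ∫ψ*·x⁴·ψ dx = 23.166, so ⟨x⁴⟩ = 23.166 / 2.7600.
⟨x⁴⟩ = 8.3933.

8.39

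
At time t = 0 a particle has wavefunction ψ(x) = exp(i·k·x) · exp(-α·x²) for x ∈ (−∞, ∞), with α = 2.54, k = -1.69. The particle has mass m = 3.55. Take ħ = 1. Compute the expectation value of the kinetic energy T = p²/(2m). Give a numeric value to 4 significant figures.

0.7600

T = −(ħ²/2m) d²/dx², so ⟨T⟩ = −(ħ²/2m) ∫ ψ*·ψ'' dx / ∫|ψ|² dx; with m = 3.55.
Gaussian moments: ∫x^(2j)·e^(−2αx²) dx = (2j−1)!!/(4α)^j · √(π/(2α)), odd powers integrate to 0; here √(π/(2α)) = 0.78640. Derivatives: ψ′ = (ik − 2αx)·ψ, ψ″ = ((ik − 2αx)² − 2α)·ψ; the odd-in-x pieces drop out.
State is unnormalized: ∫|ψ|² dx = 0.78640, and ∫ψ*·(−ħ²/2m · ψ'') dx = 0.59767, so ⟨T⟩ = 0.59767 / 0.78640.
⟨T⟩ = 0.76001.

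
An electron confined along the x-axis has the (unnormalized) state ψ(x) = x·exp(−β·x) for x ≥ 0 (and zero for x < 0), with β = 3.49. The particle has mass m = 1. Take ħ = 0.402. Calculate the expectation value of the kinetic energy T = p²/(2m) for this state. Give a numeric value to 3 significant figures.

T = −(ħ²/2m) d²/dx², so ⟨T⟩ = −(ħ²/2m) ∫ ψ*·ψ'' dx / ∫|ψ|² dx; with m = 1.
Differentiate x·exp(−β·x) with the product rule; every integrand then reduces to terms xʲ·e^(−2βx) on [0, ∞), with ∫₀^∞ xʲ·e^(−2βx) dx = j!/(2β)^(j+1).
State is unnormalized: ∫|ψ|² dx = 0.0058812, and ∫ψ*·(−ħ²/2m · ψ'') dx = 0.0057881, so ⟨T⟩ = 0.0057881 / 0.0058812.
⟨T⟩ = 0.98418.

0.984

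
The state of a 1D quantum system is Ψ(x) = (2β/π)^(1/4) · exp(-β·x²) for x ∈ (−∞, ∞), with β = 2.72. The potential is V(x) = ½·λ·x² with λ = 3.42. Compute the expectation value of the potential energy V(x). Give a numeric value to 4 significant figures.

⟨V⟩ = ∫ V(x)·|Ψ|² dx.
Gaussian moments: ∫x^(2j)·e^(−2βx²) dx = (2j−1)!!/(4β)^j · √(π/(2β)), odd powers integrate to 0; here √(π/(2β)) = 0.75993.
⟨V⟩ = 0.15717.

0.1572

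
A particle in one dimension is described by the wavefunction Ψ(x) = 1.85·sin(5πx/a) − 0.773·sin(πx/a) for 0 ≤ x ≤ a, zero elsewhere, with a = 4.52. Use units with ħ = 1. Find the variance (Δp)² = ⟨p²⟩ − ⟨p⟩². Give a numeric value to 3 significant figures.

Compute ⟨p⟩ and ⟨p²⟩ separately; (Δp)² = ⟨p²⟩ − ⟨p⟩².
d²/dx² sin(jπx/a) = −(jπ/a)²·sin(jπx/a); on 0 ≤ x ≤ a, ∫sin²(jπx/a) dx = a/2 and ∫sin(jπx/a)·sin(lπx/a) dx = 0 for j ≠ l, so only diagonal terms survive in ∫|Ψ|² and ∫Ψ·Ψ″; ∫Ψ·Ψ′ dx = [Ψ²/2] between the walls = 0.
Normalization: ∫|Ψ|² dx = 9.0853.
⟨p⟩ = 0.0000 and ⟨p²⟩ = 10.354.
(Δp)² = 10.354 − (0.0000)² = 10.354.

10.4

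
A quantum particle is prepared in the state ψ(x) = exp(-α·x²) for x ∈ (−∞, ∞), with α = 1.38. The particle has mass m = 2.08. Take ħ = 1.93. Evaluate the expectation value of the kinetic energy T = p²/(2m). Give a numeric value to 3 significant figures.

1.24

T = −(ħ²/2m) d²/dx², so ⟨T⟩ = −(ħ²/2m) ∫ ψ*·ψ'' dx / ∫|ψ|² dx; with m = 2.08.
Gaussian moments: ∫x^(2j)·e^(−2αx²) dx = (2j−1)!!/(4α)^j · √(π/(2α)), odd powers integrate to 0; here √(π/(2α)) = 1.0669. Derivatives: d/dx e^(−αx²) = −2αx·e^(−αx²), d²/dx² e^(−αx²) = (4α²x² − 2α)·e^(−αx²).
State is unnormalized: ∫|ψ|² dx = 1.0669, and ∫ψ*·(−ħ²/2m · ψ'') dx = 1.3183, so ⟨T⟩ = 1.3183 / 1.0669.
⟨T⟩ = 1.2357.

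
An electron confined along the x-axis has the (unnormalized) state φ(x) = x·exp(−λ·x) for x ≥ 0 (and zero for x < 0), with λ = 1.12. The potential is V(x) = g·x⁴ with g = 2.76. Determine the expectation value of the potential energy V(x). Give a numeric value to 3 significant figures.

⟨V⟩ = ∫ V(x)·|φ|² dx / ∫|φ|² dx.
Every integrand reduces to terms xʲ·e^(−2λx) on [0, ∞); use ∫₀^∞ xʲ·e^(−2λx) dx = j!/(2λ)^(j+1).
State is unnormalized: ∫|φ|² dx = 0.17795, and ∫φ*·V(x)·φ dx = 7.0227, so ⟨V⟩ = 7.0227 / 0.17795.
⟨V⟩ = 39.466.

39.5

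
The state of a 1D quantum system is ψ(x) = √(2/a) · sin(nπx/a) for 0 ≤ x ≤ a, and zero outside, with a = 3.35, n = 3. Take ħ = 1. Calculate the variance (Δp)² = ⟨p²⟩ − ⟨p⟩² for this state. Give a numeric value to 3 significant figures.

Compute ⟨p⟩ and ⟨p²⟩ separately; (Δp)² = ⟨p²⟩ − ⟨p⟩².
d/dx sin(nπx/a) = (nπ/a)·cos(nπx/a) and d²/dx² sin(nπx/a) = −(nπ/a)²·sin(nπx/a); on 0 ≤ x ≤ a, ∫sin²(nπx/a) dx = a/2 and ∫sin(nπx/a)·cos(nπx/a) dx = 0.
⟨p⟩ = 0.0000 and ⟨p²⟩ = 7.9150.
(Δp)² = 7.9150 − (0.0000)² = 7.9150.

7.92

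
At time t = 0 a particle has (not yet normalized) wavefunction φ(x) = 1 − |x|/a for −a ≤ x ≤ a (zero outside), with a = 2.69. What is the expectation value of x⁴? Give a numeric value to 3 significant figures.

1.50

⟨x⁴⟩ = ∫ x⁴·|φ|² dx / ∫|φ|² dx (integrals over the domain).
φ is even, so ∫ over [−a, a] = 2∫₀ᵃ with φ = 1 − x/a there: ∫₀ᵃ (1 − x/a)² dx = a/3, ∫₀ᵃ x²(1 − x/a)² dx = a³/30, ∫₀ᵃ x⁴(1 − x/a)² dx = a⁵/105.
State is unnormalized: ∫|φ|² dx = 1.7933, and ∫φ*·x⁴·φ dx = 2.6829, so ⟨x⁴⟩ = 2.6829 / 1.7933.
⟨x⁴⟩ = 1.4960.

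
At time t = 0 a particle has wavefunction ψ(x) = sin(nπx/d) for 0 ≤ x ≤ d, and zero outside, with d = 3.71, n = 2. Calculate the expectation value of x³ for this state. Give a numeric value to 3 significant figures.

⟨x³⟩ = ∫ x³·|ψ|² dx / ∫|ψ|² dx (integrals over the domain).
With sin²θ = (1 − cos2θ)/2 on 0 ≤ x ≤ d: ∫sin²(nπx/d) dx = d/2, ∫x·sin²(nπx/d) dx = d²/4, ∫x²·sin²(nπx/d) dx = d³·(1/6 − 1/(4n²π²)); higher powers xᵏ the same way, integrating xᵏ·cos(2nπx/d) by parts.
State is unnormalized: ∫|ψ|² dx = 1.8550, and ∫ψ*·x³·ψ dx = 21.882, so ⟨x³⟩ = 21.882 / 1.8550.
⟨x³⟩ = 11.796.

11.8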